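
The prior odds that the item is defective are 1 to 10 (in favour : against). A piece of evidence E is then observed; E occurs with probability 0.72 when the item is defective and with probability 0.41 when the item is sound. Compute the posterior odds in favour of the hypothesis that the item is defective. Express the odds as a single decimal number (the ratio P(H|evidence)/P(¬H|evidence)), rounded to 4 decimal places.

Prior odds = 1/10 = 0.10000.
Likelihood ratio for E = 0.72/0.41 = 1.7561.
Posterior odds = prior odds × LR = 0.17561.

Posterior odds ≈ 0.1756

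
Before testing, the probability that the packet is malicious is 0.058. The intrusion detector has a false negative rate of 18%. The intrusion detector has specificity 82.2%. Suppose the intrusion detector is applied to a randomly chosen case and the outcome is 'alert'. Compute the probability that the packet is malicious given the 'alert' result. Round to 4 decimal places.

P(H | E) ≈ 0.2210

Write H for 'the packet is malicious'. Prior odds H:¬H = 0.058/0.942 = 0.061571. For the 'alert' outcome, the likelihood ratio is 0.82/0.178 = 4.6067.
Posterior odds = 0.061571 × 4.6067 = 0.28364, so P(H|E) = 0.28364/(1+0.28364) = 0.2210.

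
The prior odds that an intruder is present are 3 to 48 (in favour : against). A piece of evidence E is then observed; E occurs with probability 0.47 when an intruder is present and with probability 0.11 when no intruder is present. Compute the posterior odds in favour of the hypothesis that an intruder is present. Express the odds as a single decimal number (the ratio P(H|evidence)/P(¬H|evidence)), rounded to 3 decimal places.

Posterior odds ≈ 0.267

Prior odds = 3/48 = 0.062500.
Likelihood ratio for E = 0.47/0.11 = 4.2727.
Posterior odds = prior odds × LR = 0.26705.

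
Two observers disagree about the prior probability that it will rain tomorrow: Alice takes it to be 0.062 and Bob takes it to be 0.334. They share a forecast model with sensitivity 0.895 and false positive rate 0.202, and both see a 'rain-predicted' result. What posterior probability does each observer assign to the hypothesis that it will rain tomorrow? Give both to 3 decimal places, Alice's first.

The likelihood ratio for a 'rain-predicted' result is 0.895/0.202 = 4.4307.
Alice: prior odds 0.062/0.938 = 0.066098; posterior odds 0.29286; posterior probability 0.227.
Bob: prior odds 0.334/0.666 = 0.50150; posterior odds 2.2220; posterior probability 0.690.

Alice: 0.227; Bob: 0.690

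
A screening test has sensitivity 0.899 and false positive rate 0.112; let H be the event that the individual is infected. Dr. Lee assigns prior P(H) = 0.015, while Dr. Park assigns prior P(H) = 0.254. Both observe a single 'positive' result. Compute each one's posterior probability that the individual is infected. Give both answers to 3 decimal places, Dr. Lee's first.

P('+'|H) = 0.899, P('+'|¬H) = 0.112.
Dr. Lee: numerator 0.899·0.015 = 0.013485; evidence = 0.013485+0.112·0.985 = 0.12380; posterior = 0.109.
Dr. Park: numerator 0.899·0.254 = 0.22835; evidence = 0.22835+0.112·0.746 = 0.31190; posterior = 0.732.

Dr. Lee: 0.109; Dr. Park: 0.732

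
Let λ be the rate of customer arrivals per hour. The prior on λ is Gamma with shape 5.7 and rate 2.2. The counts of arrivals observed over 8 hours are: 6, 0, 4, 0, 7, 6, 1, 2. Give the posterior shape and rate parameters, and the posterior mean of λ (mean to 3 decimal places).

Posterior: Gamma(shape=31.7, rate=10.2); mean ≈ 3.108

The Poisson likelihood adds the total count to the shape and the number of exposure periods to the rate. Here ∑xᵢ = 26 and n = 8, so shape 5.7→31.7 and rate 2.2→10.2.
E[λ | data] = 31.7/10.2 = 3.108.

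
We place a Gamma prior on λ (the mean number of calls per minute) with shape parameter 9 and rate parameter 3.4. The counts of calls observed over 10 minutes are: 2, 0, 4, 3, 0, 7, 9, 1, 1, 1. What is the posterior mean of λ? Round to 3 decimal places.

Posterior mean ≈ 2.761

Total count ∑xᵢ = 28 over n = 10 minutes.
Gamma is conjugate to the Poisson likelihood: posterior is Gamma(shape = 9+28 = 37, rate = 3.4+10 = 13.4).
Posterior mean = shape/rate = 37/13.4 = 2.761.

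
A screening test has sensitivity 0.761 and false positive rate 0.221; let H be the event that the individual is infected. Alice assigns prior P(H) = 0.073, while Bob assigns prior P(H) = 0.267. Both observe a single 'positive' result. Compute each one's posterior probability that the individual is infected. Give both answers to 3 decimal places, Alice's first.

P('+'|H) = 0.761, P('+'|¬H) = 0.221.
Alice: numerator 0.761·0.073 = 0.055553; evidence = 0.055553+0.221·0.927 = 0.26042; posterior = 0.213.
Bob: numerator 0.761·0.267 = 0.20319; evidence = 0.20319+0.221·0.733 = 0.36518; posterior = 0.556.

Alice: 0.213; Bob: 0.556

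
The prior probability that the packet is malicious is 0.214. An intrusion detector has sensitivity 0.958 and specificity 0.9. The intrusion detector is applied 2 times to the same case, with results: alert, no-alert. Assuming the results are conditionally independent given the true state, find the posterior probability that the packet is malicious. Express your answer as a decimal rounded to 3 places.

Posterior P(H) ≈ 0.109

With H the event that the packet is malicious, the joint likelihood of the observed sequence is P(data|H) = 0.958·0.042 = 0.040236 and P(data|¬H) = 0.1·0.9 = 0.090000.
Bayes: P(H|data) = 0.214·0.040236 / (0.214·0.040236 + 0.786·0.090000) = 0.0086105/0.079351 = 0.1085.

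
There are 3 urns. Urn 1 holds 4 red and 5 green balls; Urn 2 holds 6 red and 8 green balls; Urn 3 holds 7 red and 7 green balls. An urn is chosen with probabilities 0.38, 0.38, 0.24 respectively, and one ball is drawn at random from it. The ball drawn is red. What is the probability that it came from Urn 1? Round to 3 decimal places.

Posterior probability ≈ 0.374

P(red|Urn 1) = 0.4444; P(red|Urn 2) = 0.4286; P(red|Urn 3) = 0.5.
Prior × likelihood for each source: 0.38·0.4444=0.1689, 0.38·0.4286=0.1629, 0.24·0.5=0.1200. Summing gives P(red) = 0.45175.
P(Urn 1 | red) = 0.1689 / 0.45175 = 0.374.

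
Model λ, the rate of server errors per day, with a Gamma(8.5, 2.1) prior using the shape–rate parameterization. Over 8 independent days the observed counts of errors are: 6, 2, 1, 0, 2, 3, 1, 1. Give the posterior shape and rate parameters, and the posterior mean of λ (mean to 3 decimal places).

Posterior: Gamma(shape=24.5, rate=10.1); mean ≈ 2.426

Total count ∑xᵢ = 16 over n = 8 days.
Gamma is conjugate to the Poisson likelihood: posterior is Gamma(shape = 8.5+16 = 24.5, rate = 2.1+8 = 10.1).
E[λ | data] = 24.5/10.1 = 2.426.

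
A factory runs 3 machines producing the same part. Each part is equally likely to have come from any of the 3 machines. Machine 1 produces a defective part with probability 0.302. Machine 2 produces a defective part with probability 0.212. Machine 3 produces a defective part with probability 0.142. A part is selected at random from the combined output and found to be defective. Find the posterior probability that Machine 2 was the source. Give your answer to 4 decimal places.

Tabulate prior·likelihood by source: [1] prior 0.333333, lik 0.302, product 0.1007; [2] prior 0.333333, lik 0.212, product 0.07067; [3] prior 0.333333, lik 0.142, product 0.04733.
Normalizing constant = 0.21867; the posterior for Machine 2 is its product over the sum, 0.07067/0.21867 = 0.3232.

Posterior probability ≈ 0.3232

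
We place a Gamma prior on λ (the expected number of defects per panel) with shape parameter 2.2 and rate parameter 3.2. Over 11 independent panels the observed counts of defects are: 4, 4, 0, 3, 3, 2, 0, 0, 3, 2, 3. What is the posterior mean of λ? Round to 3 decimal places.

The Poisson likelihood adds the total count to the shape and the number of exposure periods to the rate. Here ∑xᵢ = 24 and n = 11, so shape 2.2→26.2 and rate 3.2→14.2.
E[λ | data] = 26.2/14.2 = 1.845.

Posterior mean ≈ 1.845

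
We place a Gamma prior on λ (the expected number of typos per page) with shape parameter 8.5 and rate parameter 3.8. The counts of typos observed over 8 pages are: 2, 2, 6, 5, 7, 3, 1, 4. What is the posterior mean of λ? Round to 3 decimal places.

Posterior mean ≈ 3.263

The Poisson likelihood adds the total count to the shape and the number of exposure periods to the rate. Here ∑xᵢ = 30 and n = 8, so shape 8.5→38.5 and rate 3.8→11.8.
Posterior mean = shape/rate = 38.5/11.8 = 3.263.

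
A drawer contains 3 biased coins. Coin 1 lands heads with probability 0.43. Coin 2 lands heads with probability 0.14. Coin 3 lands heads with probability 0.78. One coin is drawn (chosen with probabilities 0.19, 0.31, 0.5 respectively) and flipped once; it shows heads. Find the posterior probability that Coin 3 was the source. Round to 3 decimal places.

Posterior probability ≈ 0.757

Tabulate prior·likelihood by source: [1] prior 0.19, lik 0.43, product 0.08170; [2] prior 0.31, lik 0.14, product 0.04340; [3] prior 0.5, lik 0.78, product 0.3900.
Normalizing constant = 0.51510; the posterior for Coin 3 is its product over the sum, 0.3900/0.51510 = 0.757.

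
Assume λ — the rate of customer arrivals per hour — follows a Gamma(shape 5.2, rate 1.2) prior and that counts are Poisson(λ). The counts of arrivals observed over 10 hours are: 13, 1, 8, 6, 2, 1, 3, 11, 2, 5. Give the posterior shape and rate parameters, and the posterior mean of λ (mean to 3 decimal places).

Posterior: Gamma(shape=57.2, rate=11.2); mean ≈ 5.107

The Poisson likelihood adds the total count to the shape and the number of exposure periods to the rate. Here ∑xᵢ = 52 and n = 10, so shape 5.2→57.2 and rate 1.2→11.2.
Posterior mean = shape/rate = 57.2/11.2 = 5.107.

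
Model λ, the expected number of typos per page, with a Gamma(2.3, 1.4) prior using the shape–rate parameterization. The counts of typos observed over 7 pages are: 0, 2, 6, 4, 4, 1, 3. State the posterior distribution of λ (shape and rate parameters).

The Poisson likelihood adds the total count to the shape and the number of exposure periods to the rate. Here ∑xᵢ = 20 and n = 7, so shape 2.3→22.3 and rate 1.4→8.4.

Posterior: Gamma(shape=22.3, rate=8.4)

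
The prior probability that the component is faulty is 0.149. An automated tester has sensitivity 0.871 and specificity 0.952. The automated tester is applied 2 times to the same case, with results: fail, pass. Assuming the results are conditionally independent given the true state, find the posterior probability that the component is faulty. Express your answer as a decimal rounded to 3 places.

Posterior P(H) ≈ 0.301

Let H be the event that the component is faulty; start with P(H) = 0.149. P('fail'|H) = 0.871, P('fail'|¬H) = 0.048.
Update on result 1 ('fail'): P(H) ← 0.871·0.1490 / (0.871·0.1490 + 0.048·0.8510) = 0.12978/0.17063 = 0.7606.
Update on result 2 ('pass'): P(H) ← 0.129·0.7606 / (0.129·0.7606 + 0.952·0.2394) = 0.098117/0.32603 = 0.3010.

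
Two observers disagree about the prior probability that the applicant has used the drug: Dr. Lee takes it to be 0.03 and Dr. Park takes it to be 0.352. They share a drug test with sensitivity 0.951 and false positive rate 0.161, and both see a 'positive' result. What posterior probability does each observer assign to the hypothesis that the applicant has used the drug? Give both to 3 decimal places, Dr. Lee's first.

Dr. Lee: 0.154; Dr. Park: 0.762

P('+'|H) = 0.951, P('+'|¬H) = 0.161.
Dr. Lee: numerator 0.951·0.03 = 0.028530; evidence = 0.028530+0.161·0.97 = 0.18470; posterior = 0.154.
Dr. Park: numerator 0.951·0.352 = 0.33475; evidence = 0.33475+0.161·0.648 = 0.43908; posterior = 0.762.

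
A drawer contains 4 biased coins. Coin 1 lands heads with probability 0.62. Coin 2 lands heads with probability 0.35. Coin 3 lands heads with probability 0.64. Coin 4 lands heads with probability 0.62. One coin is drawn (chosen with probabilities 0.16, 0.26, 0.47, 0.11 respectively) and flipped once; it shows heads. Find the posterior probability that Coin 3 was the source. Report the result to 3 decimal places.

Tabulate prior·likelihood by source: [1] prior 0.16, lik 0.62, product 0.09920; [2] prior 0.26, lik 0.35, product 0.09100; [3] prior 0.47, lik 0.64, product 0.3008; [4] prior 0.11, lik 0.62, product 0.06820.
Normalizing constant = 0.55920; the posterior for Coin 3 is its product over the sum, 0.3008/0.55920 = 0.538.

Posterior probability ≈ 0.538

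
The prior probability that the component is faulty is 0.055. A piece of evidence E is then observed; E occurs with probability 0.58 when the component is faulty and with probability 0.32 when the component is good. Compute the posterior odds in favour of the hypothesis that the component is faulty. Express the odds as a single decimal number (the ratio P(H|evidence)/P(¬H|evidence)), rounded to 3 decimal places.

Prior odds = 0.055/(1−0.055) = 0.058201.
Likelihood ratio for E = 0.58/0.32 = 1.8125.
Posterior odds = prior odds × LR = 0.10549.

Posterior odds ≈ 0.105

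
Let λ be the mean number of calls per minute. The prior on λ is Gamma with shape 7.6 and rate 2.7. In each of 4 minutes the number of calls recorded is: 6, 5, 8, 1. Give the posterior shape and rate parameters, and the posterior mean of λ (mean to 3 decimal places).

Total count ∑xᵢ = 20 over n = 4 minutes.
Gamma is conjugate to the Poisson likelihood: posterior is Gamma(shape = 7.6+20 = 27.6, rate = 2.7+4 = 6.7).
E[λ | data] = 27.6/6.7 = 4.119.

Posterior: Gamma(shape=27.6, rate=6.7); mean ≈ 4.119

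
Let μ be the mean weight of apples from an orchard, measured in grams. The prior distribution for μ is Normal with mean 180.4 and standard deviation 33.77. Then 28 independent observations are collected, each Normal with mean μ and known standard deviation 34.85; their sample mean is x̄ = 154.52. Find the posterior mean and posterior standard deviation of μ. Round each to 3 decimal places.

Posterior mean ≈ 155.468; posterior SD ≈ 6.464

With known σ, the Normal prior is conjugate. Weight on the data is w = (n/σ²)/(n/σ² + 1/τ₀²) = 0.0230543/(0.0230543+0.00087688) = 0.96336.
Posterior mean = w·x̄ + (1−w)·μ₀ = 0.96336·154.52 + 0.036642·180.4 = 155.468. Posterior variance = 1/(0.0230543+0.00087688) = 41.7864, so SD = 6.464.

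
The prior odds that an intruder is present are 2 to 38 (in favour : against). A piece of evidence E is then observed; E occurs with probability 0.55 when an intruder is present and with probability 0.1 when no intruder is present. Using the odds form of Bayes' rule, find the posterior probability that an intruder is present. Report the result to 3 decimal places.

Posterior probability ≈ 0.224

Prior odds = 2/38 = 0.052632. In log-odds, ln(0.052632) = -2.9444.
Add log likelihood ratio: ln(5.5000) = 1.7047.
Posterior log-odds = -1.2397, so posterior odds = exp(-1.2397) = 0.28947. Converting, P(H|E) = 0.28947/1.2895 = 0.224.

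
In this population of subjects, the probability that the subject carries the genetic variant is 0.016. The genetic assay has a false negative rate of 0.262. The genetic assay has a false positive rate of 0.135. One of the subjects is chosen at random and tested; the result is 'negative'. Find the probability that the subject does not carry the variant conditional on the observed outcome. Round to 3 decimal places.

Let H be the event that the subject carries the genetic variant. P(H) = 0.016, so P(¬H) = 0.984. With E the 'negative' result, P(E|H) = 0.262 and P(E|¬H) = 0.865.
P(E) = 0.262·0.016 + 0.865·0.984 = 0.0041920 + 0.85116 = 0.85535.
By Bayes' theorem, P(H|E) = 0.0041920 / 0.85535 = 0.005. Hence P(¬H|E) = 1 − 0.005 = 0.995.

P(¬H | E) ≈ 0.995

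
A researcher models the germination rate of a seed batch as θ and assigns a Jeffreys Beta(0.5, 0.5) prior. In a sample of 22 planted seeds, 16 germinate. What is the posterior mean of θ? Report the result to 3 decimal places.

Posterior mean ≈ 0.717

Observing 16 successes and 6 failures updates Beta(0.5, 0.5) by adding the success and failure counts to the two shape parameters: α = 0.5+16 = 16.5, β = 0.5+6 = 6.5.
E[θ | data] = 16.5/(16.5+6.5) = 0.717.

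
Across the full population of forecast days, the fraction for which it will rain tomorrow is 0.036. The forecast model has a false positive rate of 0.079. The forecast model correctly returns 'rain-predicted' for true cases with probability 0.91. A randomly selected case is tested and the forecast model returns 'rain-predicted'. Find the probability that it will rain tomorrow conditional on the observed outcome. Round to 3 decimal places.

Let H be the event that it will rain tomorrow. P(H) = 0.036, so P(¬H) = 0.964. With E the 'rain-predicted' result, P(E|H) = 0.91 and P(E|¬H) = 0.079.
P(E) = 0.91·0.036 + 0.079·0.964 = 0.032760 + 0.076156 = 0.10892.
By Bayes' theorem, P(H|E) = 0.032760 / 0.10892 = 0.301.

P(H | E) ≈ 0.301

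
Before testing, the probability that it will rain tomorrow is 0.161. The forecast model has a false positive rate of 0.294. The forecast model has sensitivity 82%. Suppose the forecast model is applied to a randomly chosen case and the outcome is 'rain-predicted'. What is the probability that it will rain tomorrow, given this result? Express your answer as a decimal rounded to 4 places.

Let H be the event that it will rain tomorrow. P(H) = 0.161, so P(¬H) = 0.839. With E the 'rain-predicted' result, P(E|H) = 0.82 and P(E|¬H) = 0.294.
P(E) = 0.82·0.161 + 0.294·0.839 = 0.13202 + 0.24667 = 0.37869.
By Bayes' theorem, P(H|E) = 0.13202 / 0.37869 = 0.3486.

P(H | E) ≈ 0.3486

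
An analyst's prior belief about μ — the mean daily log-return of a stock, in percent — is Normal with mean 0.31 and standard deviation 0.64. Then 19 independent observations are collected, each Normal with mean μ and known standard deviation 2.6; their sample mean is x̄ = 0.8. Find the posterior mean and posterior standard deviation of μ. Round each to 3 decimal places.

With known σ, the Normal prior is conjugate. Weight on the data is w = (n/σ²)/(n/σ² + 1/τ₀²) = 2.81065/(2.81065+2.44141) = 0.53515.
Posterior mean = w·x̄ + (1−w)·μ₀ = 0.53515·0.8 + 0.46485·0.31 = 0.572. Posterior variance = 1/(2.81065+2.44141) = 0.190402, so SD = 0.436.

Posterior mean ≈ 0.572; posterior SD ≈ 0.436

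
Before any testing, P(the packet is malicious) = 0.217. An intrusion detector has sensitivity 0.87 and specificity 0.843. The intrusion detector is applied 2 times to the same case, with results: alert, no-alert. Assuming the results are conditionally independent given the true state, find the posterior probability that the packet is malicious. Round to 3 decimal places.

Let H be the event that the packet is malicious; start with P(H) = 0.217. P('alert'|H) = 0.87, P('alert'|¬H) = 0.157.
Update on result 1 ('alert'): P(H) ← 0.87·0.2170 / (0.87·0.2170 + 0.157·0.7830) = 0.18879/0.31172 = 0.6056.
Update on result 2 ('no-alert'): P(H) ← 0.13·0.6056 / (0.13·0.6056 + 0.843·0.3944) = 0.078733/0.41118 = 0.1915.

Posterior P(H) ≈ 0.191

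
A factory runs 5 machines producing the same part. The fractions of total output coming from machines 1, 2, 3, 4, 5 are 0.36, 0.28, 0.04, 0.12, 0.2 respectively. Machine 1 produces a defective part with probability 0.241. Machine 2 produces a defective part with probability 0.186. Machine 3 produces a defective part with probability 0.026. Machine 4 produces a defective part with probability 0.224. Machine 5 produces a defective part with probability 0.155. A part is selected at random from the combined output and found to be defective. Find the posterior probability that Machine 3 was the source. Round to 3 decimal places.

Posterior probability ≈ 0.005

Tabulate prior·likelihood by source: [1] prior 0.36, lik 0.241, product 0.08676; [2] prior 0.28, lik 0.186, product 0.05208; [3] prior 0.04, lik 0.026, product 0.001040; [4] prior 0.12, lik 0.224, product 0.02688; [5] prior 0.2, lik 0.155, product 0.03100.
Normalizing constant = 0.19776; the posterior for Machine 3 is its product over the sum, 0.001040/0.19776 = 0.005.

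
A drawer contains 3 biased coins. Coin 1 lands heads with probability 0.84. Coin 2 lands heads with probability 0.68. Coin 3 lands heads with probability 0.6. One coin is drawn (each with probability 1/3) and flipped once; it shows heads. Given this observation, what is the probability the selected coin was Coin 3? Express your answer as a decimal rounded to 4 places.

Tabulate prior·likelihood by source: [1] prior 0.333333, lik 0.84, product 0.2800; [2] prior 0.333333, lik 0.68, product 0.2267; [3] prior 0.333333, lik 0.6, product 0.2000.
Normalizing constant = 0.70667; the posterior for Coin 3 is its product over the sum, 0.2000/0.70667 = 0.2830.

Posterior probability ≈ 0.2830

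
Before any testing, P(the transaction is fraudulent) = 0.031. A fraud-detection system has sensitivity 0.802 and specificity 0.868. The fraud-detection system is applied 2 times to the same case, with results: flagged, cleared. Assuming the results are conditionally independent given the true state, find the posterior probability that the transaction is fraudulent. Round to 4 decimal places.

With H the event that the transaction is fraudulent, the joint likelihood of the observed sequence is P(data|H) = 0.802·0.198 = 0.15880 and P(data|¬H) = 0.132·0.868 = 0.11458.
Bayes: P(H|data) = 0.031·0.15880 / (0.031·0.15880 + 0.969·0.11458) = 0.0049227/0.11595 = 0.0425.

Posterior P(H) ≈ 0.0425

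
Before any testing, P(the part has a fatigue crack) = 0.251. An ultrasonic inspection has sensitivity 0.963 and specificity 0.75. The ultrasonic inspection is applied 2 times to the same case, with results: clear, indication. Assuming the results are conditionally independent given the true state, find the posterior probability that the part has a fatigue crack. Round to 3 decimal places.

Posterior P(H) ≈ 0.060

Let H be the event that the part has a fatigue crack; start with P(H) = 0.251. P('indication'|H) = 0.963, P('indication'|¬H) = 0.25.
Update on result 1 ('clear'): P(H) ← 0.037·0.2510 / (0.037·0.2510 + 0.75·0.7490) = 0.0092870/0.57104 = 0.0163.
Update on result 2 ('indication'): P(H) ← 0.963·0.0163 / (0.963·0.0163 + 0.25·0.9837) = 0.015662/0.26160 = 0.0599.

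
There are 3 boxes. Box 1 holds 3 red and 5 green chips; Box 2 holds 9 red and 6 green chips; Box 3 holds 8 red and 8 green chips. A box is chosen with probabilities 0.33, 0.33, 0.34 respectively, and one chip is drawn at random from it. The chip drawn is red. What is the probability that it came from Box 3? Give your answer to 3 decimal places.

Posterior probability ≈ 0.346

Tabulate prior·likelihood by source: [1] prior 0.33, lik 0.375, product 0.1237; [2] prior 0.33, lik 0.6, product 0.1980; [3] prior 0.34, lik 0.5, product 0.1700.
Normalizing constant = 0.49175; the posterior for Box 3 is its product over the sum, 0.1700/0.49175 = 0.346.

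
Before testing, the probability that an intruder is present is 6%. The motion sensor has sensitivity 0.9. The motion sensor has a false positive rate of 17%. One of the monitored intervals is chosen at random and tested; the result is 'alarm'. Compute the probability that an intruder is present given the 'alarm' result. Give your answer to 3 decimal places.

Write H for 'an intruder is present'. Prior odds H:¬H = 0.06/0.94 = 0.063830. For the 'alarm' outcome, the likelihood ratio is 0.9/0.17 = 5.2941.
Posterior odds = 0.063830 × 5.2941 = 0.33792, so P(H|E) = 0.33792/(1+0.33792) = 0.253.

P(H | E) ≈ 0.253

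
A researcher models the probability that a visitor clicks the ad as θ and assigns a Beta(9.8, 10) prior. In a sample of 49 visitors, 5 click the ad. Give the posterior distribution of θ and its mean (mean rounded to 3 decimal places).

Observing 5 successes and 44 failures updates Beta(9.8, 10) by adding the success and failure counts to the two shape parameters: α = 9.8+5 = 14.8, β = 10+44 = 54.
E[θ | data] = 14.8/(14.8+54) = 0.215.

Posterior: Beta(14.8, 54); mean ≈ 0.215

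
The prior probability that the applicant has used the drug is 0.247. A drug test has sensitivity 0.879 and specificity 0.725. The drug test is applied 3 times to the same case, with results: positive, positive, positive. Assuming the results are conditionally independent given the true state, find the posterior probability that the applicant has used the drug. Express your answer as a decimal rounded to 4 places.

Posterior P(H) ≈ 0.9146

With H the event that the applicant has used the drug, the joint likelihood of the observed sequence is P(data|H) = 0.879·0.879·0.879 = 0.67915 and P(data|¬H) = 0.275·0.275·0.275 = 0.020797.
Bayes: P(H|data) = 0.247·0.67915 / (0.247·0.67915 + 0.753·0.020797) = 0.16775/0.18341 = 0.9146.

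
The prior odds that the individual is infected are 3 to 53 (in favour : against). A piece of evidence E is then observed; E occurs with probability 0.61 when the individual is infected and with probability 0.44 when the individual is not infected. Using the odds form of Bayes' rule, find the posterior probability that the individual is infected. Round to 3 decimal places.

Posterior probability ≈ 0.073

Prior odds = 3/53 = 0.056604.
Likelihood ratio for E = 0.61/0.44 = 1.3864.
Posterior odds = prior odds × LR = 0.078473.
Posterior probability = odds/(1+odds) = 0.078473/1.0785 = 0.073.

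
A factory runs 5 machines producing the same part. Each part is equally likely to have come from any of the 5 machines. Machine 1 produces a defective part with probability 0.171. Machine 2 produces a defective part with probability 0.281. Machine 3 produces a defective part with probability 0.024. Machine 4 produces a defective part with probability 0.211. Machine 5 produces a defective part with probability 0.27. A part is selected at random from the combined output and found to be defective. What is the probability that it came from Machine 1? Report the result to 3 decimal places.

Posterior probability ≈ 0.179

P(defective|M1) = 0.171; P(defective|M2) = 0.281; P(defective|M3) = 0.024; P(defective|M4) = 0.211; P(defective|M5) = 0.27.
Prior × likelihood for each source: 0.2·0.171=0.03420, 0.2·0.281=0.05620, 0.2·0.024=0.004800, 0.2·0.211=0.04220, 0.2·0.27=0.05400. Summing gives P(defective) = 0.19140.
P(Machine 1 | defective) = 0.03420 / 0.19140 = 0.179.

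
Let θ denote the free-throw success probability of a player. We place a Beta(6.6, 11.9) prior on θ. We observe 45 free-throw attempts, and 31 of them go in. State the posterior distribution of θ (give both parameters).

Observing 31 successes and 14 failures updates Beta(6.6, 11.9) by adding the success and failure counts to the two shape parameters: α = 6.6+31 = 37.6, β = 11.9+14 = 25.9.

Posterior: Beta(37.6, 25.9)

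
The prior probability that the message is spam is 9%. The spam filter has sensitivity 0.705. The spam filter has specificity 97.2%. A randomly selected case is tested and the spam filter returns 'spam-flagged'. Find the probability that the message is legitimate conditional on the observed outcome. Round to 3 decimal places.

Write H for 'the message is spam'. Prior odds H:¬H = 0.09/0.91 = 0.098901. For the 'spam-flagged' outcome, the likelihood ratio is 0.705/0.028 = 25.179.
Posterior odds = 0.098901 × 25.179 = 2.4902, so P(H|E) = 2.4902/(1+2.4902) = 0.713. Then P(¬H|E) = 1 − 0.713 = 0.287.

P(¬H | E) ≈ 0.287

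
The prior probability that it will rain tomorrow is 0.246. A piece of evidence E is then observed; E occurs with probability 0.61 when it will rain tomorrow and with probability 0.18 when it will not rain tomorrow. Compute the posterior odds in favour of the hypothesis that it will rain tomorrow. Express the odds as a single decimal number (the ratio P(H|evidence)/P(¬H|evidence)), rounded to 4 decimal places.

Prior odds = 0.246/(1−0.246) = 0.32626.
Likelihood ratio for E = 0.61/0.18 = 3.3889.
Posterior odds = prior odds × LR = 1.1057.

Posterior odds ≈ 1.1057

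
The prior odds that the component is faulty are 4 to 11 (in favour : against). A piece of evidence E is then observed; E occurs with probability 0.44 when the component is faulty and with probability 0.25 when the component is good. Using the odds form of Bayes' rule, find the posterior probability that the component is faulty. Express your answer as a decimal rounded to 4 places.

Posterior probability ≈ 0.3902

Prior odds = 4/11 = 0.36364. In log-odds, ln(0.36364) = -1.0116.
Add log likelihood ratio: ln(1.7600) = 0.56531.
Posterior log-odds = -0.44629, so posterior odds = exp(-0.44629) = 0.64000. Converting, P(H|E) = 0.64000/1.6400 = 0.3902.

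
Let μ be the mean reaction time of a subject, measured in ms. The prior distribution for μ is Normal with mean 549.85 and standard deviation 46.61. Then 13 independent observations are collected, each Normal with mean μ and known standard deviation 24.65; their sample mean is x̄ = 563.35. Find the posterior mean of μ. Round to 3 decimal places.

Posterior mean ≈ 563.066

With known σ, the Normal prior is conjugate. Weight on the data is w = (n/σ²)/(n/σ² + 1/τ₀²) = 0.0213949/(0.0213949+0.00046030) = 0.97894.
Posterior mean = w·x̄ + (1−w)·μ₀ = 0.97894·563.35 + 0.021061·549.85 = 563.066.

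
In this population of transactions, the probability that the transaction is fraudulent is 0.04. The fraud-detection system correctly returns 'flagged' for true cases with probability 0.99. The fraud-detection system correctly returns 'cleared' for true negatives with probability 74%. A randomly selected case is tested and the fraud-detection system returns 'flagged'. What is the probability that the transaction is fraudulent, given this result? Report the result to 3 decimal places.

Let H be the event that the transaction is fraudulent. P(H) = 0.04, so P(¬H) = 0.96. With E the 'flagged' result, P(E|H) = 0.99 and P(E|¬H) = 0.26.
P(E) = 0.99·0.04 + 0.26·0.96 = 0.039600 + 0.24960 = 0.28920.
By Bayes' theorem, P(H|E) = 0.039600 / 0.28920 = 0.137.

P(H | E) ≈ 0.137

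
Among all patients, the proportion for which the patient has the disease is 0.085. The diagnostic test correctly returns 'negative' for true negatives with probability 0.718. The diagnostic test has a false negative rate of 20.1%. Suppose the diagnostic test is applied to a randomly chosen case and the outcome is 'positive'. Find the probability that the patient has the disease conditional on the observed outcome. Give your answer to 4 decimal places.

P(H | E) ≈ 0.2084

Let H be the event that the patient has the disease. P(H) = 0.085, so P(¬H) = 0.915. With E the 'positive' result, P(E|H) = 0.799 and P(E|¬H) = 0.282.
P(E) = 0.799·0.085 + 0.282·0.915 = 0.067915 + 0.25803 = 0.32594.
By Bayes' theorem, P(H|E) = 0.067915 / 0.32594 = 0.2084.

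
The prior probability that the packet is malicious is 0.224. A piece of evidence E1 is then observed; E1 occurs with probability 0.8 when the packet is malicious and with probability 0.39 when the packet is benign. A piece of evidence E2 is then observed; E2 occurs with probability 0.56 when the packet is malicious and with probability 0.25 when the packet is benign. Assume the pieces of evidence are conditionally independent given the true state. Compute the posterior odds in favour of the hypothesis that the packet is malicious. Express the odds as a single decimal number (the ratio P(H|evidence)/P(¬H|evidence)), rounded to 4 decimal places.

Posterior odds ≈ 1.3264

Prior odds = 0.224/(1−0.224) = 0.28866. In log-odds, ln(0.28866) = -1.2425.
Add log likelihood ratios: ln(2.0513) + ln(2.2400) = 1.5249.
Posterior log-odds = 0.28243, so posterior odds = exp(0.28243) = 1.3264.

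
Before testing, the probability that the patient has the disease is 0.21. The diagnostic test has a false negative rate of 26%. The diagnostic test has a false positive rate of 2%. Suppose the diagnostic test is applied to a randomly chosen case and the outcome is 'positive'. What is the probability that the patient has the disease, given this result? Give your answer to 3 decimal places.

P(H | E) ≈ 0.908

Let H be the event that the patient has the disease. P(H) = 0.21, so P(¬H) = 0.79. With E the 'positive' result, P(E|H) = 0.74 and P(E|¬H) = 0.02.
P(E) = 0.74·0.21 + 0.02·0.79 = 0.15540 + 0.015800 = 0.17120.
By Bayes' theorem, P(H|E) = 0.15540 / 0.17120 = 0.908.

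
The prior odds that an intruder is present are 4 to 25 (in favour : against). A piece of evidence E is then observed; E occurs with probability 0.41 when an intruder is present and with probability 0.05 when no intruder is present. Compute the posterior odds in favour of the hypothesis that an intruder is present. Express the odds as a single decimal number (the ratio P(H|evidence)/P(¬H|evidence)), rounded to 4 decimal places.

Posterior odds ≈ 1.3120

Prior odds = 4/25 = 0.16000.
Likelihood ratio for E = 0.41/0.05 = 8.2000.
Posterior odds = prior odds × LR = 1.3120.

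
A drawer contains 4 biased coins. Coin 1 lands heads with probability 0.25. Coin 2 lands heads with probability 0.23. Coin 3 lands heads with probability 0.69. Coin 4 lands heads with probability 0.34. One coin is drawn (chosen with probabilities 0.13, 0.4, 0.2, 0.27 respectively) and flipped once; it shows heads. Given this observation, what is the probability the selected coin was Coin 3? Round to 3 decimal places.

Tabulate prior·likelihood by source: [1] prior 0.13, lik 0.25, product 0.03250; [2] prior 0.4, lik 0.23, product 0.09200; [3] prior 0.2, lik 0.69, product 0.1380; [4] prior 0.27, lik 0.34, product 0.09180.
Normalizing constant = 0.35430; the posterior for Coin 3 is its product over the sum, 0.1380/0.35430 = 0.390.

Posterior probability ≈ 0.390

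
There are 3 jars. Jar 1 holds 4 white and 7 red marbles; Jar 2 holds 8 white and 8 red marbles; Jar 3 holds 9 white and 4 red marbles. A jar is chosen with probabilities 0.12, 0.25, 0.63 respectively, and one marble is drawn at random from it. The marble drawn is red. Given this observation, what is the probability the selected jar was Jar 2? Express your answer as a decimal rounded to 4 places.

Posterior probability ≈ 0.3163

Tabulate prior·likelihood by source: [1] prior 0.12, lik 0.6364, product 0.07636; [2] prior 0.25, lik 0.5, product 0.1250; [3] prior 0.63, lik 0.3077, product 0.1938.
Normalizing constant = 0.39521; the posterior for Jar 2 is its product over the sum, 0.1250/0.39521 = 0.3163.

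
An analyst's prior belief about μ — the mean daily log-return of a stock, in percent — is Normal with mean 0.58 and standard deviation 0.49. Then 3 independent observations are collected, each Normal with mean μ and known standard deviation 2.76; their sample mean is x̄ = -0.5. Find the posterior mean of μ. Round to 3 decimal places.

Posterior mean ≈ 0.487

Prior precision 1/τ₀² = 1/0.49² = 4.16493; data precision n/σ² = 3/2.76² = 0.393825.
Posterior precision = 4.16493 + 0.393825 = 4.55876.
Posterior mean = (4.16493·0.58 + 0.393825·-0.5) / 4.55876 = 0.487.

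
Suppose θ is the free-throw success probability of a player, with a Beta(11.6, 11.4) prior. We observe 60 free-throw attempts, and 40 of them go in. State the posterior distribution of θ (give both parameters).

Posterior: Beta(51.6, 31.4)

The binomial likelihood is conjugate to the Beta prior: with 40 successes and 20 failures, the posterior is Beta(11.6+40, 11.4+20) = Beta(51.6, 31.4).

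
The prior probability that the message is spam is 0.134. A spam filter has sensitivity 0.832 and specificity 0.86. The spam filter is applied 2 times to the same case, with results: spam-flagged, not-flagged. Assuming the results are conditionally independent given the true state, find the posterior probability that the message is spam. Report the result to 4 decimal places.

With H the event that the message is spam, the joint likelihood of the observed sequence is P(data|H) = 0.832·0.168 = 0.13978 and P(data|¬H) = 0.14·0.86 = 0.12040.
Bayes: P(H|data) = 0.134·0.13978 / (0.134·0.13978 + 0.866·0.12040) = 0.018730/0.12300 = 0.1523.

Posterior P(H) ≈ 0.1523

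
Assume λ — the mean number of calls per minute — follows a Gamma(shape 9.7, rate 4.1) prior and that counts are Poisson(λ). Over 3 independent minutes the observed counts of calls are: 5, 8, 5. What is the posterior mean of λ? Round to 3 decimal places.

Posterior mean ≈ 3.901

Total count ∑xᵢ = 18 over n = 3 minutes.
Gamma is conjugate to the Poisson likelihood: posterior is Gamma(shape = 9.7+18 = 27.7, rate = 4.1+3 = 7.1).
E[λ | data] = 27.7/7.1 = 3.901.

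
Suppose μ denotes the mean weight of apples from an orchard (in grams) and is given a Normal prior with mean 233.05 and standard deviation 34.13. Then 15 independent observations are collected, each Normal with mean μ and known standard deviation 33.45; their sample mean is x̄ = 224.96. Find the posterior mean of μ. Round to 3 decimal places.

With known σ, the Normal prior is conjugate. Weight on the data is w = (n/σ²)/(n/σ² + 1/τ₀²) = 0.0134060/(0.0134060+0.00085847) = 0.93982.
Posterior mean = w·x̄ + (1−w)·μ₀ = 0.93982·224.96 + 0.060183·233.05 = 225.447.

Posterior mean ≈ 225.447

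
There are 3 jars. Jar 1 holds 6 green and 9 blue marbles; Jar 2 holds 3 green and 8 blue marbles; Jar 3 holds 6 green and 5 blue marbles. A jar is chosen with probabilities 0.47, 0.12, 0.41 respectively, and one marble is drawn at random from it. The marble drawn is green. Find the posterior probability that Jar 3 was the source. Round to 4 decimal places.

Posterior probability ≈ 0.5033

Tabulate prior·likelihood by source: [1] prior 0.47, lik 0.4, product 0.1880; [2] prior 0.12, lik 0.2727, product 0.03273; [3] prior 0.41, lik 0.5455, product 0.2236.
Normalizing constant = 0.44436; the posterior for Jar 3 is its product over the sum, 0.2236/0.44436 = 0.5033.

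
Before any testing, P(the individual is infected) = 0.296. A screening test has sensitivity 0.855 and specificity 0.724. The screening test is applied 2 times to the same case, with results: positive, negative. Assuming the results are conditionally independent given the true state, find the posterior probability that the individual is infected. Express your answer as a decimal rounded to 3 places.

With H the event that the individual is infected, the joint likelihood of the observed sequence is P(data|H) = 0.855·0.145 = 0.12397 and P(data|¬H) = 0.276·0.724 = 0.19982.
Bayes: P(H|data) = 0.296·0.12397 / (0.296·0.12397 + 0.704·0.19982) = 0.036697/0.17737 = 0.2069.

Posterior P(H) ≈ 0.207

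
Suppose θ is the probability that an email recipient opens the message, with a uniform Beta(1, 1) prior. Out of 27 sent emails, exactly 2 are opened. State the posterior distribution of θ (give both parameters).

Observing 2 successes and 25 failures updates Beta(1, 1) by adding the success and failure counts to the two shape parameters: α = 1+2 = 3, β = 1+25 = 26.

Posterior: Beta(3, 26)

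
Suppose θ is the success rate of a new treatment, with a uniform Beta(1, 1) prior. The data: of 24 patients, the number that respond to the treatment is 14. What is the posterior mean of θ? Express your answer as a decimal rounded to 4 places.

Observing 14 successes and 10 failures updates Beta(1, 1) by adding the success and failure counts to the two shape parameters: α = 1+14 = 15, β = 1+10 = 11.
E[θ | data] = 15/(15+11) = 0.5769.

Posterior mean ≈ 0.5769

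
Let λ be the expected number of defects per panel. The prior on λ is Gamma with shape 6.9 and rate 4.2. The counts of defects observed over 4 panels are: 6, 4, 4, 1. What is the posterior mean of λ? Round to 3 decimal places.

Posterior mean ≈ 2.671

Total count ∑xᵢ = 15 over n = 4 panels.
Gamma is conjugate to the Poisson likelihood: posterior is Gamma(shape = 6.9+15 = 21.9, rate = 4.2+4 = 8.2).
E[λ | data] = 21.9/8.2 = 2.671.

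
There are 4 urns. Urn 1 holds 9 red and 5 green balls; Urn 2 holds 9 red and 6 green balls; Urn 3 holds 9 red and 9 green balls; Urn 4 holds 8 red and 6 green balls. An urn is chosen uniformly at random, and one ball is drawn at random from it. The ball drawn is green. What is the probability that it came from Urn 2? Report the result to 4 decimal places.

Tabulate prior·likelihood by source: [1] prior 0.25, lik 0.3571, product 0.08929; [2] prior 0.25, lik 0.4, product 0.1000; [3] prior 0.25, lik 0.5, product 0.1250; [4] prior 0.25, lik 0.4286, product 0.1071.
Normalizing constant = 0.42143; the posterior for Urn 2 is its product over the sum, 0.1000/0.42143 = 0.2373.

Posterior probability ≈ 0.2373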